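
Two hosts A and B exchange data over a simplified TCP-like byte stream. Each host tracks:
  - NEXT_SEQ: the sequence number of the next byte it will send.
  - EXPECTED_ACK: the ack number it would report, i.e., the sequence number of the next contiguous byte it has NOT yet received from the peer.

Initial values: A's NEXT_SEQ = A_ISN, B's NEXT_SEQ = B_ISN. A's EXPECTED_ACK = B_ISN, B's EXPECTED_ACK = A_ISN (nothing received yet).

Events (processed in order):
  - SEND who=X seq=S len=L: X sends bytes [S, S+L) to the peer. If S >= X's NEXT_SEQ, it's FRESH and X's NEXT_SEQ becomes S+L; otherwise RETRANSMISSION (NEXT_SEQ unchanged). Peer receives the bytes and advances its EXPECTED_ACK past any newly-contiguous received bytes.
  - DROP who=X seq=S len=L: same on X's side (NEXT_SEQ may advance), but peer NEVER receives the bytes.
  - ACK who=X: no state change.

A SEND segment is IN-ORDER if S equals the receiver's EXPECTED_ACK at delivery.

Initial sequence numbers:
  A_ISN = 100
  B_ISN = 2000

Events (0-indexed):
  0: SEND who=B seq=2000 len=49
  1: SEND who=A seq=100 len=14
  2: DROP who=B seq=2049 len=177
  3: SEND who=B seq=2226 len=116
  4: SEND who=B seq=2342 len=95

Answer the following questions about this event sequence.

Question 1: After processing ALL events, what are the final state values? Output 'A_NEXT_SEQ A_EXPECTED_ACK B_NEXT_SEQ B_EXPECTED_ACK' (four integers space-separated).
After event 0: A_seq=100 A_ack=2049 B_seq=2049 B_ack=100
After event 1: A_seq=114 A_ack=2049 B_seq=2049 B_ack=114
After event 2: A_seq=114 A_ack=2049 B_seq=2226 B_ack=114
After event 3: A_seq=114 A_ack=2049 B_seq=2342 B_ack=114
After event 4: A_seq=114 A_ack=2049 B_seq=2437 B_ack=114

Answer: 114 2049 2437 114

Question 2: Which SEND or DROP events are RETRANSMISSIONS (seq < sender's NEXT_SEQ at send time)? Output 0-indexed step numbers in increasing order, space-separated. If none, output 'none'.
Answer: none

Derivation:
Step 0: SEND seq=2000 -> fresh
Step 1: SEND seq=100 -> fresh
Step 2: DROP seq=2049 -> fresh
Step 3: SEND seq=2226 -> fresh
Step 4: SEND seq=2342 -> fresh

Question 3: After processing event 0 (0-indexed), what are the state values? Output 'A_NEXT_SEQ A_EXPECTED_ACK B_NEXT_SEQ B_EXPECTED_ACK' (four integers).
After event 0: A_seq=100 A_ack=2049 B_seq=2049 B_ack=100

100 2049 2049 100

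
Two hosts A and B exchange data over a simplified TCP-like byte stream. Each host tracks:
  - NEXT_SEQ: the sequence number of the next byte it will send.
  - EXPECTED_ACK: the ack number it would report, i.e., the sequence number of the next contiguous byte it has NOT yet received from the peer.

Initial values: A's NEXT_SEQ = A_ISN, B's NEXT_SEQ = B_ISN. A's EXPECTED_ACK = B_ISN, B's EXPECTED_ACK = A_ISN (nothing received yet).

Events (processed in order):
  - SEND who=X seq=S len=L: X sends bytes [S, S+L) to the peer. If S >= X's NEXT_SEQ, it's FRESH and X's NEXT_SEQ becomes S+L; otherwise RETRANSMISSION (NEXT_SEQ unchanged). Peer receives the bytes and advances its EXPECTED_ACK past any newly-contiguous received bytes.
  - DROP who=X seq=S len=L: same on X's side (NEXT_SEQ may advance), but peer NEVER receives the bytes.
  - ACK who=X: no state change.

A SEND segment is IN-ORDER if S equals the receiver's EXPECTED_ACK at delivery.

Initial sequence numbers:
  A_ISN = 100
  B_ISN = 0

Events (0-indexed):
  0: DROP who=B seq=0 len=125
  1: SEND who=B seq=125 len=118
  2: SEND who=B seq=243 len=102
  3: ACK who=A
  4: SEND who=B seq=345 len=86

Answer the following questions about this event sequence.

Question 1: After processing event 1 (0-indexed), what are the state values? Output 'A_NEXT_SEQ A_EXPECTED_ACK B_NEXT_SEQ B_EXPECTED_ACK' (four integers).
After event 0: A_seq=100 A_ack=0 B_seq=125 B_ack=100
After event 1: A_seq=100 A_ack=0 B_seq=243 B_ack=100

100 0 243 100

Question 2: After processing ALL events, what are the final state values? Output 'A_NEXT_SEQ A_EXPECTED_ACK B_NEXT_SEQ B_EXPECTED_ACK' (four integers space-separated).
Answer: 100 0 431 100

Derivation:
After event 0: A_seq=100 A_ack=0 B_seq=125 B_ack=100
After event 1: A_seq=100 A_ack=0 B_seq=243 B_ack=100
After event 2: A_seq=100 A_ack=0 B_seq=345 B_ack=100
After event 3: A_seq=100 A_ack=0 B_seq=345 B_ack=100
After event 4: A_seq=100 A_ack=0 B_seq=431 B_ack=100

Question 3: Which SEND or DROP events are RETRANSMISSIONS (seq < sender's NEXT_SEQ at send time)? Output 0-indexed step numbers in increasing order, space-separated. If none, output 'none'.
Step 0: DROP seq=0 -> fresh
Step 1: SEND seq=125 -> fresh
Step 2: SEND seq=243 -> fresh
Step 4: SEND seq=345 -> fresh

Answer: none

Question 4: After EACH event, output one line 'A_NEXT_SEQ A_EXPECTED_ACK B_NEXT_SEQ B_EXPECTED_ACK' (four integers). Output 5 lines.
100 0 125 100
100 0 243 100
100 0 345 100
100 0 345 100
100 0 431 100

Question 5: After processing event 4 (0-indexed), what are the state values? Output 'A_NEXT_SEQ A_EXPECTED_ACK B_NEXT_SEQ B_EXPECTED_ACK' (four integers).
After event 0: A_seq=100 A_ack=0 B_seq=125 B_ack=100
After event 1: A_seq=100 A_ack=0 B_seq=243 B_ack=100
After event 2: A_seq=100 A_ack=0 B_seq=345 B_ack=100
After event 3: A_seq=100 A_ack=0 B_seq=345 B_ack=100
After event 4: A_seq=100 A_ack=0 B_seq=431 B_ack=100

100 0 431 100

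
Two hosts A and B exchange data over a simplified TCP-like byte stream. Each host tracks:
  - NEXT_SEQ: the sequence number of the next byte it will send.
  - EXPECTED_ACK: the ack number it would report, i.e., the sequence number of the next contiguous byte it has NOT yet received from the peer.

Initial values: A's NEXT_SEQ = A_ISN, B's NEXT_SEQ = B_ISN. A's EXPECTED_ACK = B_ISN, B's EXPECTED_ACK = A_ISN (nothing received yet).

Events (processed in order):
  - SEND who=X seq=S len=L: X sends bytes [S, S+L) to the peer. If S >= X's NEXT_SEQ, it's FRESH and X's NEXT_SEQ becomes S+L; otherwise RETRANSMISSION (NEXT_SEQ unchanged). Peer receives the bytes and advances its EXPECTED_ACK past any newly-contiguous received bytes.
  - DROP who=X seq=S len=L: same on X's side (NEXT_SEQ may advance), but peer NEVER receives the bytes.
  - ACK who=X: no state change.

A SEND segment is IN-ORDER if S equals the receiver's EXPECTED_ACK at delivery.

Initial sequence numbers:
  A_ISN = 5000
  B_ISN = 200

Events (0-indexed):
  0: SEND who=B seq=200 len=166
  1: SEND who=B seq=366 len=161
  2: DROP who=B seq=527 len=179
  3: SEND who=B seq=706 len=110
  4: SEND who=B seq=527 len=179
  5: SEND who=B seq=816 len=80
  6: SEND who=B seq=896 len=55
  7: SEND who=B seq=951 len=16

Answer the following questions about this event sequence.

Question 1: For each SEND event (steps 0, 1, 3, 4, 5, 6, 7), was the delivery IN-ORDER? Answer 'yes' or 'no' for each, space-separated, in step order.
Step 0: SEND seq=200 -> in-order
Step 1: SEND seq=366 -> in-order
Step 3: SEND seq=706 -> out-of-order
Step 4: SEND seq=527 -> in-order
Step 5: SEND seq=816 -> in-order
Step 6: SEND seq=896 -> in-order
Step 7: SEND seq=951 -> in-order

Answer: yes yes no yes yes yes yes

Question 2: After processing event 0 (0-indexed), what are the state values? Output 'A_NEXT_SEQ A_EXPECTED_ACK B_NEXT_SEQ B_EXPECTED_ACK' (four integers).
After event 0: A_seq=5000 A_ack=366 B_seq=366 B_ack=5000

5000 366 366 5000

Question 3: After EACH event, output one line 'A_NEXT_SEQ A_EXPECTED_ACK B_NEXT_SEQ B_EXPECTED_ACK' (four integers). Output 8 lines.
5000 366 366 5000
5000 527 527 5000
5000 527 706 5000
5000 527 816 5000
5000 816 816 5000
5000 896 896 5000
5000 951 951 5000
5000 967 967 5000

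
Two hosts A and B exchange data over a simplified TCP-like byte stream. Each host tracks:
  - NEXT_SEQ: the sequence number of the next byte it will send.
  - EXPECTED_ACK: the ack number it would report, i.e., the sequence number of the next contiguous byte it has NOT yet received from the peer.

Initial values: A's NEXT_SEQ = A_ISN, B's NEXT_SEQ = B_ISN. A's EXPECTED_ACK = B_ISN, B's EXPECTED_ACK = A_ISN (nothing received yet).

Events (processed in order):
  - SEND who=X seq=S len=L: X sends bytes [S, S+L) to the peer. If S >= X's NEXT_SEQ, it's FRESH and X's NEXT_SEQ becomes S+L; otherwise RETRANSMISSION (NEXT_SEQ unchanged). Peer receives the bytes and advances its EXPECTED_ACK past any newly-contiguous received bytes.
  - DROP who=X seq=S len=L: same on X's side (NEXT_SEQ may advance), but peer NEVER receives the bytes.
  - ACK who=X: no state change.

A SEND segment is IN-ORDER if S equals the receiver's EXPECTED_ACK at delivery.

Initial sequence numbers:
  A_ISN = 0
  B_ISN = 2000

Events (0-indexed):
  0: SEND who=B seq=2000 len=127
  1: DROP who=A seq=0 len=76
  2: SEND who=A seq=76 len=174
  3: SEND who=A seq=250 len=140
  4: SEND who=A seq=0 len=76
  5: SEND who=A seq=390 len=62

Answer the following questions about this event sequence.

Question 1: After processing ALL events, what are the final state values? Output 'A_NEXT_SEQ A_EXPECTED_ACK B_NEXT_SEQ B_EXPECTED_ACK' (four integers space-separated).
After event 0: A_seq=0 A_ack=2127 B_seq=2127 B_ack=0
After event 1: A_seq=76 A_ack=2127 B_seq=2127 B_ack=0
After event 2: A_seq=250 A_ack=2127 B_seq=2127 B_ack=0
After event 3: A_seq=390 A_ack=2127 B_seq=2127 B_ack=0
After event 4: A_seq=390 A_ack=2127 B_seq=2127 B_ack=390
After event 5: A_seq=452 A_ack=2127 B_seq=2127 B_ack=452

Answer: 452 2127 2127 452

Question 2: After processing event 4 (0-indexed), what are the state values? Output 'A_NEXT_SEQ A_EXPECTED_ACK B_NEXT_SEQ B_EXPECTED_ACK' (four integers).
After event 0: A_seq=0 A_ack=2127 B_seq=2127 B_ack=0
After event 1: A_seq=76 A_ack=2127 B_seq=2127 B_ack=0
After event 2: A_seq=250 A_ack=2127 B_seq=2127 B_ack=0
After event 3: A_seq=390 A_ack=2127 B_seq=2127 B_ack=0
After event 4: A_seq=390 A_ack=2127 B_seq=2127 B_ack=390

390 2127 2127 390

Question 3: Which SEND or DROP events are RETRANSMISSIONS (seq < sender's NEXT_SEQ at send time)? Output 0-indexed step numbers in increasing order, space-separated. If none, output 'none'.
Answer: 4

Derivation:
Step 0: SEND seq=2000 -> fresh
Step 1: DROP seq=0 -> fresh
Step 2: SEND seq=76 -> fresh
Step 3: SEND seq=250 -> fresh
Step 4: SEND seq=0 -> retransmit
Step 5: SEND seq=390 -> fresh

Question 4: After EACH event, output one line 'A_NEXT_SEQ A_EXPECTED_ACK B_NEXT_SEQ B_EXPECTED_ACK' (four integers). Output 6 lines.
0 2127 2127 0
76 2127 2127 0
250 2127 2127 0
390 2127 2127 0
390 2127 2127 390
452 2127 2127 452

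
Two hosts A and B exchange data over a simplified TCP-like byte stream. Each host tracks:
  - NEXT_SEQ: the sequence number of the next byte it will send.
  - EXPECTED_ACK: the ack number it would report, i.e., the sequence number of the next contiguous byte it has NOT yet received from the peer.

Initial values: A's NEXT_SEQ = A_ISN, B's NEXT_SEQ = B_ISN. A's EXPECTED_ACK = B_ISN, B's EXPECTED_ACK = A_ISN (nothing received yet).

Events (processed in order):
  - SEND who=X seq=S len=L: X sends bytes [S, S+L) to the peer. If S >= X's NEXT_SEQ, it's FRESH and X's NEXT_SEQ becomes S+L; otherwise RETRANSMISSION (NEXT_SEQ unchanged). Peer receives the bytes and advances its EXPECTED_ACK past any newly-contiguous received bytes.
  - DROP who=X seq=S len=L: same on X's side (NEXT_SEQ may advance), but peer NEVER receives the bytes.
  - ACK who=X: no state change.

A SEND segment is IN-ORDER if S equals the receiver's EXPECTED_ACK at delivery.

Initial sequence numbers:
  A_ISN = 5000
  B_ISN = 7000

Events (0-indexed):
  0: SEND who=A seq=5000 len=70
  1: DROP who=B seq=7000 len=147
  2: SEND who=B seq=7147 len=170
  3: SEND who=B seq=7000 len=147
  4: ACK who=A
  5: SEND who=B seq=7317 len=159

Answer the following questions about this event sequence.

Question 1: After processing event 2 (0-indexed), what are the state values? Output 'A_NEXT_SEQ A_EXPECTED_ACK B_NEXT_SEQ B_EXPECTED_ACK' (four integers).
After event 0: A_seq=5070 A_ack=7000 B_seq=7000 B_ack=5070
After event 1: A_seq=5070 A_ack=7000 B_seq=7147 B_ack=5070
After event 2: A_seq=5070 A_ack=7000 B_seq=7317 B_ack=5070

5070 7000 7317 5070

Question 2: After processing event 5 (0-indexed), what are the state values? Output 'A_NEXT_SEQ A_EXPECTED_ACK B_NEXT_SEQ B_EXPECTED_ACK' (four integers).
After event 0: A_seq=5070 A_ack=7000 B_seq=7000 B_ack=5070
After event 1: A_seq=5070 A_ack=7000 B_seq=7147 B_ack=5070
After event 2: A_seq=5070 A_ack=7000 B_seq=7317 B_ack=5070
After event 3: A_seq=5070 A_ack=7317 B_seq=7317 B_ack=5070
After event 4: A_seq=5070 A_ack=7317 B_seq=7317 B_ack=5070
After event 5: A_seq=5070 A_ack=7476 B_seq=7476 B_ack=5070

5070 7476 7476 5070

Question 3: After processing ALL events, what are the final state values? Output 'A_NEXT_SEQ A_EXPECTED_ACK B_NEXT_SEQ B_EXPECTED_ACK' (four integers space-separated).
Answer: 5070 7476 7476 5070

Derivation:
After event 0: A_seq=5070 A_ack=7000 B_seq=7000 B_ack=5070
After event 1: A_seq=5070 A_ack=7000 B_seq=7147 B_ack=5070
After event 2: A_seq=5070 A_ack=7000 B_seq=7317 B_ack=5070
After event 3: A_seq=5070 A_ack=7317 B_seq=7317 B_ack=5070
After event 4: A_seq=5070 A_ack=7317 B_seq=7317 B_ack=5070
After event 5: A_seq=5070 A_ack=7476 B_seq=7476 B_ack=5070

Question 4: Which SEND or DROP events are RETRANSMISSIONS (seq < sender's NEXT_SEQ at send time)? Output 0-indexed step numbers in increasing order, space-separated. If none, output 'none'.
Step 0: SEND seq=5000 -> fresh
Step 1: DROP seq=7000 -> fresh
Step 2: SEND seq=7147 -> fresh
Step 3: SEND seq=7000 -> retransmit
Step 5: SEND seq=7317 -> fresh

Answer: 3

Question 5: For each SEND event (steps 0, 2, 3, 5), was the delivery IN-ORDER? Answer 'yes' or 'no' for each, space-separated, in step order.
Step 0: SEND seq=5000 -> in-order
Step 2: SEND seq=7147 -> out-of-order
Step 3: SEND seq=7000 -> in-order
Step 5: SEND seq=7317 -> in-order

Answer: yes no yes yes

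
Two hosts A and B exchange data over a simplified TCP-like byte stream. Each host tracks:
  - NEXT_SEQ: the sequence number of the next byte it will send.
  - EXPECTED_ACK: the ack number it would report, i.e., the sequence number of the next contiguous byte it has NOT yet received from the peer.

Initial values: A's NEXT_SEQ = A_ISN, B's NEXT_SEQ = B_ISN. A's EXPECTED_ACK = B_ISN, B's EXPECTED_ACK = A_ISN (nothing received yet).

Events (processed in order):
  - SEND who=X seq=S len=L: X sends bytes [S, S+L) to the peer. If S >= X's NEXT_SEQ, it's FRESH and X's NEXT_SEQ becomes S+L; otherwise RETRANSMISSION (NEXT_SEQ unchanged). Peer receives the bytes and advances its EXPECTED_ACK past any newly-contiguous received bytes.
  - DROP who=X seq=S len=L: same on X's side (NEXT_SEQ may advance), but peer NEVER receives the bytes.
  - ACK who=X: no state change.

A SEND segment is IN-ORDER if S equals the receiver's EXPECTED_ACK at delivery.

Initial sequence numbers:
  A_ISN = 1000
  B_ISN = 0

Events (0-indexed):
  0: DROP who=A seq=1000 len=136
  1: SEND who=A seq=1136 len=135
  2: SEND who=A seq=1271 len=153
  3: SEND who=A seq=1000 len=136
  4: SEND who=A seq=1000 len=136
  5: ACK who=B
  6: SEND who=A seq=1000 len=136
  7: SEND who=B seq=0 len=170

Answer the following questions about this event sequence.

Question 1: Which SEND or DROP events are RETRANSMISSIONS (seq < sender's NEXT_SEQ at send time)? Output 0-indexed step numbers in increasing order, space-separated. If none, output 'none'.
Step 0: DROP seq=1000 -> fresh
Step 1: SEND seq=1136 -> fresh
Step 2: SEND seq=1271 -> fresh
Step 3: SEND seq=1000 -> retransmit
Step 4: SEND seq=1000 -> retransmit
Step 6: SEND seq=1000 -> retransmit
Step 7: SEND seq=0 -> fresh

Answer: 3 4 6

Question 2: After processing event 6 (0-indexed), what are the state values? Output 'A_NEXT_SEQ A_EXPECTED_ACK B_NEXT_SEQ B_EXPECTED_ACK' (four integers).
After event 0: A_seq=1136 A_ack=0 B_seq=0 B_ack=1000
After event 1: A_seq=1271 A_ack=0 B_seq=0 B_ack=1000
After event 2: A_seq=1424 A_ack=0 B_seq=0 B_ack=1000
After event 3: A_seq=1424 A_ack=0 B_seq=0 B_ack=1424
After event 4: A_seq=1424 A_ack=0 B_seq=0 B_ack=1424
After event 5: A_seq=1424 A_ack=0 B_seq=0 B_ack=1424
After event 6: A_seq=1424 A_ack=0 B_seq=0 B_ack=1424

1424 0 0 1424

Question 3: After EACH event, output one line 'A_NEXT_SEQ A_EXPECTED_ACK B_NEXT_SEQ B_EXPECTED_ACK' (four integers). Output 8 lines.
1136 0 0 1000
1271 0 0 1000
1424 0 0 1000
1424 0 0 1424
1424 0 0 1424
1424 0 0 1424
1424 0 0 1424
1424 170 170 1424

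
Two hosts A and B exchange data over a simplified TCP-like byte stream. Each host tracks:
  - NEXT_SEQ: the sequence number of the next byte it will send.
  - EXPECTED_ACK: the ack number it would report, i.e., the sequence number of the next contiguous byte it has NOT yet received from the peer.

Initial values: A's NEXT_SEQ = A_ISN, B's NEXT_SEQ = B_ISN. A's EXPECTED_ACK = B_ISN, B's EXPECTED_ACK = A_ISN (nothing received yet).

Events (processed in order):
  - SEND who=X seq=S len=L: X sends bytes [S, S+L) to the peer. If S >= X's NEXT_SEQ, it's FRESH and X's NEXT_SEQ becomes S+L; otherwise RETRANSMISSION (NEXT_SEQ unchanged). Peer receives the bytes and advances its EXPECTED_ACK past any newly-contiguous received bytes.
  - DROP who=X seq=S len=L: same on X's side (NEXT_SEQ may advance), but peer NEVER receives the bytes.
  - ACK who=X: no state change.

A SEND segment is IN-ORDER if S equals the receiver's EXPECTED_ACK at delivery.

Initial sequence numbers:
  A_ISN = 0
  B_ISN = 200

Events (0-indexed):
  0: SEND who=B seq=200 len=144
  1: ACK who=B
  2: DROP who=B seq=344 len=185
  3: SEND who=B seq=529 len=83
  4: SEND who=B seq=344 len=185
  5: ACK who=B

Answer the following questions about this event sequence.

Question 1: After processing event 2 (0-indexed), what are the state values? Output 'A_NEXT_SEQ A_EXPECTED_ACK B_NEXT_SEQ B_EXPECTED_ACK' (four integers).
After event 0: A_seq=0 A_ack=344 B_seq=344 B_ack=0
After event 1: A_seq=0 A_ack=344 B_seq=344 B_ack=0
After event 2: A_seq=0 A_ack=344 B_seq=529 B_ack=0

0 344 529 0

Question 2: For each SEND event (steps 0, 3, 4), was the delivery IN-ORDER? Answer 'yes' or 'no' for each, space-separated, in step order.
Step 0: SEND seq=200 -> in-order
Step 3: SEND seq=529 -> out-of-order
Step 4: SEND seq=344 -> in-order

Answer: yes no yes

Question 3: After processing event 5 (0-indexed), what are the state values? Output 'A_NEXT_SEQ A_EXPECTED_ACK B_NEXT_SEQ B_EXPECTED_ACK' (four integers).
After event 0: A_seq=0 A_ack=344 B_seq=344 B_ack=0
After event 1: A_seq=0 A_ack=344 B_seq=344 B_ack=0
After event 2: A_seq=0 A_ack=344 B_seq=529 B_ack=0
After event 3: A_seq=0 A_ack=344 B_seq=612 B_ack=0
After event 4: A_seq=0 A_ack=612 B_seq=612 B_ack=0
After event 5: A_seq=0 A_ack=612 B_seq=612 B_ack=0

0 612 612 0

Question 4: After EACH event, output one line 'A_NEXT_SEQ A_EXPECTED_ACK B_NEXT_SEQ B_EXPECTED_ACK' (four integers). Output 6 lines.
0 344 344 0
0 344 344 0
0 344 529 0
0 344 612 0
0 612 612 0
0 612 612 0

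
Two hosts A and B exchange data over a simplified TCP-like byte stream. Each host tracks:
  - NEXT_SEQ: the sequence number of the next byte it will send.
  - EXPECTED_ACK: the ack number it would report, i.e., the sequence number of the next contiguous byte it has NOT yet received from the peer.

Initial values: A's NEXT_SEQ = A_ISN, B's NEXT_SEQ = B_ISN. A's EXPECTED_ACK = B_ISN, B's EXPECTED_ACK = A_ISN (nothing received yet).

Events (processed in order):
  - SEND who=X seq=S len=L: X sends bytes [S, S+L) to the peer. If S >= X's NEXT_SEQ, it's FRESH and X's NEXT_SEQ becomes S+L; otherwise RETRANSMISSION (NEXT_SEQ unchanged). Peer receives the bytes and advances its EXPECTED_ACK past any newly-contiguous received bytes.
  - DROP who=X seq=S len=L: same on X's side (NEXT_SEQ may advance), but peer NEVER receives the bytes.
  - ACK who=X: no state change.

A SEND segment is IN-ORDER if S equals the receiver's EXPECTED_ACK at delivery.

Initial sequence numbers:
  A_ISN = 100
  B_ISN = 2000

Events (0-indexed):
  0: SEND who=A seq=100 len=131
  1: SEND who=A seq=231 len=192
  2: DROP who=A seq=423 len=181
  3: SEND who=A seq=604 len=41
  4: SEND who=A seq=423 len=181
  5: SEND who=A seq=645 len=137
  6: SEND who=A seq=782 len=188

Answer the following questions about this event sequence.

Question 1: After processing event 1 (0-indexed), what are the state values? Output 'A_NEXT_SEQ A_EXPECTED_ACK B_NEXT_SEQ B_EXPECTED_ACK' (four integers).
After event 0: A_seq=231 A_ack=2000 B_seq=2000 B_ack=231
After event 1: A_seq=423 A_ack=2000 B_seq=2000 B_ack=423

423 2000 2000 423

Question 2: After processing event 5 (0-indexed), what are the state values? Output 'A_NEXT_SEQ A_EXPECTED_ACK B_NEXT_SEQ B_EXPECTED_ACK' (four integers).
After event 0: A_seq=231 A_ack=2000 B_seq=2000 B_ack=231
After event 1: A_seq=423 A_ack=2000 B_seq=2000 B_ack=423
After event 2: A_seq=604 A_ack=2000 B_seq=2000 B_ack=423
After event 3: A_seq=645 A_ack=2000 B_seq=2000 B_ack=423
After event 4: A_seq=645 A_ack=2000 B_seq=2000 B_ack=645
After event 5: A_seq=782 A_ack=2000 B_seq=2000 B_ack=782

782 2000 2000 782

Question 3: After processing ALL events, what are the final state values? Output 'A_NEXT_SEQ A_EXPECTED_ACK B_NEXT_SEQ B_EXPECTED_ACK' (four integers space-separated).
After event 0: A_seq=231 A_ack=2000 B_seq=2000 B_ack=231
After event 1: A_seq=423 A_ack=2000 B_seq=2000 B_ack=423
After event 2: A_seq=604 A_ack=2000 B_seq=2000 B_ack=423
After event 3: A_seq=645 A_ack=2000 B_seq=2000 B_ack=423
After event 4: A_seq=645 A_ack=2000 B_seq=2000 B_ack=645
After event 5: A_seq=782 A_ack=2000 B_seq=2000 B_ack=782
After event 6: A_seq=970 A_ack=2000 B_seq=2000 B_ack=970

Answer: 970 2000 2000 970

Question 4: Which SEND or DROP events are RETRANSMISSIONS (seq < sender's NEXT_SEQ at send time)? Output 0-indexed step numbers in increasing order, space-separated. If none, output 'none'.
Step 0: SEND seq=100 -> fresh
Step 1: SEND seq=231 -> fresh
Step 2: DROP seq=423 -> fresh
Step 3: SEND seq=604 -> fresh
Step 4: SEND seq=423 -> retransmit
Step 5: SEND seq=645 -> fresh
Step 6: SEND seq=782 -> fresh

Answer: 4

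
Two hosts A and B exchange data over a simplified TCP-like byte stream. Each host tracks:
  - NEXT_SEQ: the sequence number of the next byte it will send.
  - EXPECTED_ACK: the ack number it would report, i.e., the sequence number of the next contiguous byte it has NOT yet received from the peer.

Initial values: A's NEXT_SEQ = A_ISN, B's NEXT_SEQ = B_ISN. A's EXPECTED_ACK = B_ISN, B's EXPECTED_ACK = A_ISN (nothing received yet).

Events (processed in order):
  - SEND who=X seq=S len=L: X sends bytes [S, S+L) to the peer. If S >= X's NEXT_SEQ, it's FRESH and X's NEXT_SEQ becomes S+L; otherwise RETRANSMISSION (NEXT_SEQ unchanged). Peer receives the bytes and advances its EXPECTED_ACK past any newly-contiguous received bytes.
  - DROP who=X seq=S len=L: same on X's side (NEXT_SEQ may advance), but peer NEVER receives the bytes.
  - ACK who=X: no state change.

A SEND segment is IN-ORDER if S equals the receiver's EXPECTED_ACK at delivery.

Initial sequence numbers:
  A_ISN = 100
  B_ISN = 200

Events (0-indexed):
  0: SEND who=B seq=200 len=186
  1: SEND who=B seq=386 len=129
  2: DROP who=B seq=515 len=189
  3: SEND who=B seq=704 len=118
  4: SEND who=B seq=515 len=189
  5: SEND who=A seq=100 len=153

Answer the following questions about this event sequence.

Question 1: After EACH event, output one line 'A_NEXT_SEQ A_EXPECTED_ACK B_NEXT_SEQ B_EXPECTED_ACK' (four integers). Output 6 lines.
100 386 386 100
100 515 515 100
100 515 704 100
100 515 822 100
100 822 822 100
253 822 822 253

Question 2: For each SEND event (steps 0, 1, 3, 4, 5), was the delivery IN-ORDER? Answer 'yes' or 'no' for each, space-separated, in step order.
Answer: yes yes no yes yes

Derivation:
Step 0: SEND seq=200 -> in-order
Step 1: SEND seq=386 -> in-order
Step 3: SEND seq=704 -> out-of-order
Step 4: SEND seq=515 -> in-order
Step 5: SEND seq=100 -> in-order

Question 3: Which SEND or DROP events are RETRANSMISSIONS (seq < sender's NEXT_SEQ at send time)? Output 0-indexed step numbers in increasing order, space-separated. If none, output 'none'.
Step 0: SEND seq=200 -> fresh
Step 1: SEND seq=386 -> fresh
Step 2: DROP seq=515 -> fresh
Step 3: SEND seq=704 -> fresh
Step 4: SEND seq=515 -> retransmit
Step 5: SEND seq=100 -> fresh

Answer: 4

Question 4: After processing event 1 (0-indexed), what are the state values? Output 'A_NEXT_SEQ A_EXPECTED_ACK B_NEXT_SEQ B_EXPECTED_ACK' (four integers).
After event 0: A_seq=100 A_ack=386 B_seq=386 B_ack=100
After event 1: A_seq=100 A_ack=515 B_seq=515 B_ack=100

100 515 515 100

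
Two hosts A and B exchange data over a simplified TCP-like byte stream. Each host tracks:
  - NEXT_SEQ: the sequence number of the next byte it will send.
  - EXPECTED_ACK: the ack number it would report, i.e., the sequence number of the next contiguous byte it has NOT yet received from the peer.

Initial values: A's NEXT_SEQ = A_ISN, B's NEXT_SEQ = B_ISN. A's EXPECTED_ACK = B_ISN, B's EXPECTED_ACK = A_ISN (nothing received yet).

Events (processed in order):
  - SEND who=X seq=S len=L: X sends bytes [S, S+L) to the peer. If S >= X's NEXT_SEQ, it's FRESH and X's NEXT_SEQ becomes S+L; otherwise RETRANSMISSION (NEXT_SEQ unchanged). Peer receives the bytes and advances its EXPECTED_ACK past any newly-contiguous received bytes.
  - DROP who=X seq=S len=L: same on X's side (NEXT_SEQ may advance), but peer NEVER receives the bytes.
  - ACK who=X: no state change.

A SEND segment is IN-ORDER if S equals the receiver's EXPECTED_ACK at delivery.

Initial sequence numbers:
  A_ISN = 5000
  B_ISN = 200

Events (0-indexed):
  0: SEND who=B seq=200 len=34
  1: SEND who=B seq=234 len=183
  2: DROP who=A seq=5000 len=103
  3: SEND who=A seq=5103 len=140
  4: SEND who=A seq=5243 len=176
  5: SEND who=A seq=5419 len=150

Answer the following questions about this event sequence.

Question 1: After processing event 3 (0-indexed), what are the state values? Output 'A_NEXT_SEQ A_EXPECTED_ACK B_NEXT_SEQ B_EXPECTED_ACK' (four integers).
After event 0: A_seq=5000 A_ack=234 B_seq=234 B_ack=5000
After event 1: A_seq=5000 A_ack=417 B_seq=417 B_ack=5000
After event 2: A_seq=5103 A_ack=417 B_seq=417 B_ack=5000
After event 3: A_seq=5243 A_ack=417 B_seq=417 B_ack=5000

5243 417 417 5000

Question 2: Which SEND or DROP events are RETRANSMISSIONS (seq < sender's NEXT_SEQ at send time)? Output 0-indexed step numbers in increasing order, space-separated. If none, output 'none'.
Answer: none

Derivation:
Step 0: SEND seq=200 -> fresh
Step 1: SEND seq=234 -> fresh
Step 2: DROP seq=5000 -> fresh
Step 3: SEND seq=5103 -> fresh
Step 4: SEND seq=5243 -> fresh
Step 5: SEND seq=5419 -> fresh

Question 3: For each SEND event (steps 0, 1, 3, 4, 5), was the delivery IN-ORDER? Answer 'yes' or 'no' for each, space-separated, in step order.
Step 0: SEND seq=200 -> in-order
Step 1: SEND seq=234 -> in-order
Step 3: SEND seq=5103 -> out-of-order
Step 4: SEND seq=5243 -> out-of-order
Step 5: SEND seq=5419 -> out-of-order

Answer: yes yes no no no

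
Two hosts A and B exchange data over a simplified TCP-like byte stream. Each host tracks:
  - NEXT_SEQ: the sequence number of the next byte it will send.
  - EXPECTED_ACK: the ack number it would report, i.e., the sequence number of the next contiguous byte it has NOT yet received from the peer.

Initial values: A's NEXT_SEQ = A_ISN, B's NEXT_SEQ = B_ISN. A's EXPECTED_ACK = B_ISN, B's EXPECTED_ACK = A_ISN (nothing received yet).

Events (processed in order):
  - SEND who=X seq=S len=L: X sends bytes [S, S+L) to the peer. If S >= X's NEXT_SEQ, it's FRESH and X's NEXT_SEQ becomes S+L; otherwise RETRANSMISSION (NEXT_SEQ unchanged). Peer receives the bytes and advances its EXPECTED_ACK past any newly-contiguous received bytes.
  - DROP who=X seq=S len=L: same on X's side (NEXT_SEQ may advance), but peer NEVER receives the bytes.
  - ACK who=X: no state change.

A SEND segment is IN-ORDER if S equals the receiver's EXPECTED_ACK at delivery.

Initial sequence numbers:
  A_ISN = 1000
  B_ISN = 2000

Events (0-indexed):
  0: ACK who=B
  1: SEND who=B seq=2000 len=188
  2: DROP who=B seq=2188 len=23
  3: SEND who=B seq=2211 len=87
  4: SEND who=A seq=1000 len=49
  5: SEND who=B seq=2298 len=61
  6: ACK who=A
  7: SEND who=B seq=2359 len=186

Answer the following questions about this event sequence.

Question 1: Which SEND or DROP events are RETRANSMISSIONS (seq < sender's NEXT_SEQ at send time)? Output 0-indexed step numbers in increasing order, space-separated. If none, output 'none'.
Step 1: SEND seq=2000 -> fresh
Step 2: DROP seq=2188 -> fresh
Step 3: SEND seq=2211 -> fresh
Step 4: SEND seq=1000 -> fresh
Step 5: SEND seq=2298 -> fresh
Step 7: SEND seq=2359 -> fresh

Answer: none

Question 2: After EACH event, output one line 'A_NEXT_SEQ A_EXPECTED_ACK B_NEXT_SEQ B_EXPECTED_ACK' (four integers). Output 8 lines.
1000 2000 2000 1000
1000 2188 2188 1000
1000 2188 2211 1000
1000 2188 2298 1000
1049 2188 2298 1049
1049 2188 2359 1049
1049 2188 2359 1049
1049 2188 2545 1049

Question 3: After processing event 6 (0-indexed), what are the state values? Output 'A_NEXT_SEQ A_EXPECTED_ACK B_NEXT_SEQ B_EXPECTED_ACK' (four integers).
After event 0: A_seq=1000 A_ack=2000 B_seq=2000 B_ack=1000
After event 1: A_seq=1000 A_ack=2188 B_seq=2188 B_ack=1000
After event 2: A_seq=1000 A_ack=2188 B_seq=2211 B_ack=1000
After event 3: A_seq=1000 A_ack=2188 B_seq=2298 B_ack=1000
After event 4: A_seq=1049 A_ack=2188 B_seq=2298 B_ack=1049
After event 5: A_seq=1049 A_ack=2188 B_seq=2359 B_ack=1049
After event 6: A_seq=1049 A_ack=2188 B_seq=2359 B_ack=1049

1049 2188 2359 1049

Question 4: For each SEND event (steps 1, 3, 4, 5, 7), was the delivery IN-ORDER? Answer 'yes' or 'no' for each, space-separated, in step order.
Step 1: SEND seq=2000 -> in-order
Step 3: SEND seq=2211 -> out-of-order
Step 4: SEND seq=1000 -> in-order
Step 5: SEND seq=2298 -> out-of-order
Step 7: SEND seq=2359 -> out-of-order

Answer: yes no yes no no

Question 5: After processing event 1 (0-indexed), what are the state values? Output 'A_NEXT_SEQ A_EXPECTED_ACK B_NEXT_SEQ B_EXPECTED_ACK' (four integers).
After event 0: A_seq=1000 A_ack=2000 B_seq=2000 B_ack=1000
After event 1: A_seq=1000 A_ack=2188 B_seq=2188 B_ack=1000

1000 2188 2188 1000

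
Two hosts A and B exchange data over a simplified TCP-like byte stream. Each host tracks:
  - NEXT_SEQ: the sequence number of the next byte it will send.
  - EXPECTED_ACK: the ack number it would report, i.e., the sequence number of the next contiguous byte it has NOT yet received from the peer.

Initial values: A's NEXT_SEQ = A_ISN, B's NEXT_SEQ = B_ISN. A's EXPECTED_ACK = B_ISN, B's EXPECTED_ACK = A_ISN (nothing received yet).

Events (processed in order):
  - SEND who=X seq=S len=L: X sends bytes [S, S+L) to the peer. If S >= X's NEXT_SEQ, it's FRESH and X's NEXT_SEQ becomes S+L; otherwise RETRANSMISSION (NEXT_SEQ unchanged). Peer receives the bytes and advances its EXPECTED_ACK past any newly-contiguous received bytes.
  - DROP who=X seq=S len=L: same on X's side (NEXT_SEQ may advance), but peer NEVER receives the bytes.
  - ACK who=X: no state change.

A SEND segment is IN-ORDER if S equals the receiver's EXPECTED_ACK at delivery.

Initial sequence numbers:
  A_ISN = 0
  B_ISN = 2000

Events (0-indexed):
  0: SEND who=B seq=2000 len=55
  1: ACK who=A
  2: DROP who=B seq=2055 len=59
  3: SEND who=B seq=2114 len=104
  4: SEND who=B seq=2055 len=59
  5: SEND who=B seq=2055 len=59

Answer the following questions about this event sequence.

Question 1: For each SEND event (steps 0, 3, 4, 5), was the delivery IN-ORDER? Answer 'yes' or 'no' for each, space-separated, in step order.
Step 0: SEND seq=2000 -> in-order
Step 3: SEND seq=2114 -> out-of-order
Step 4: SEND seq=2055 -> in-order
Step 5: SEND seq=2055 -> out-of-order

Answer: yes no yes no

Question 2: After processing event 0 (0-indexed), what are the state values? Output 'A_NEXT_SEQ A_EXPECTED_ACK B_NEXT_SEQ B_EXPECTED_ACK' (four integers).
After event 0: A_seq=0 A_ack=2055 B_seq=2055 B_ack=0

0 2055 2055 0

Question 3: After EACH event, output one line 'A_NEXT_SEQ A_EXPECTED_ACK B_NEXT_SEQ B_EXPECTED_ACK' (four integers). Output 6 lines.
0 2055 2055 0
0 2055 2055 0
0 2055 2114 0
0 2055 2218 0
0 2218 2218 0
0 2218 2218 0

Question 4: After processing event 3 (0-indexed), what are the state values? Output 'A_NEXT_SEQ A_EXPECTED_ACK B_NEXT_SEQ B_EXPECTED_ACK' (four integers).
After event 0: A_seq=0 A_ack=2055 B_seq=2055 B_ack=0
After event 1: A_seq=0 A_ack=2055 B_seq=2055 B_ack=0
After event 2: A_seq=0 A_ack=2055 B_seq=2114 B_ack=0
After event 3: A_seq=0 A_ack=2055 B_seq=2218 B_ack=0

0 2055 2218 0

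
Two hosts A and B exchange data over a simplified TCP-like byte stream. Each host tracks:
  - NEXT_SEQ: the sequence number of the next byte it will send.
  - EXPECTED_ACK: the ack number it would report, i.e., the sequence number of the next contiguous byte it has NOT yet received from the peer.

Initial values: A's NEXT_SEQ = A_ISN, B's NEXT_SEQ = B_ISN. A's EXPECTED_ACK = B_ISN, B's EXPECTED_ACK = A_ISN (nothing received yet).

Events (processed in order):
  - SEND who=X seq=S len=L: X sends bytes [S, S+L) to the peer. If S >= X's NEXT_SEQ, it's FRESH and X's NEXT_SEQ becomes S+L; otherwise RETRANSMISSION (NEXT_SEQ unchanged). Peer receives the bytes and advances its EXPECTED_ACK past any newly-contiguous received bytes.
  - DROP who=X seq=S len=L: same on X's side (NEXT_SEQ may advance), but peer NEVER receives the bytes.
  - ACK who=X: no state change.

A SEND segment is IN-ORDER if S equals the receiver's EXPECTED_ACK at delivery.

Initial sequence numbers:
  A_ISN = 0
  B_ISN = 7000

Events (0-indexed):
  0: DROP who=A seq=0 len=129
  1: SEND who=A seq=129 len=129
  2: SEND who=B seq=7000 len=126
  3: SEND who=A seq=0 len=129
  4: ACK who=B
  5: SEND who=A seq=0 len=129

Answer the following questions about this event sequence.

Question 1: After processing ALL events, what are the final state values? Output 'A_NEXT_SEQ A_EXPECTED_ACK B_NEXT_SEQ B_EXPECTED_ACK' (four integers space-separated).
Answer: 258 7126 7126 258

Derivation:
After event 0: A_seq=129 A_ack=7000 B_seq=7000 B_ack=0
After event 1: A_seq=258 A_ack=7000 B_seq=7000 B_ack=0
After event 2: A_seq=258 A_ack=7126 B_seq=7126 B_ack=0
After event 3: A_seq=258 A_ack=7126 B_seq=7126 B_ack=258
After event 4: A_seq=258 A_ack=7126 B_seq=7126 B_ack=258
After event 5: A_seq=258 A_ack=7126 B_seq=7126 B_ack=258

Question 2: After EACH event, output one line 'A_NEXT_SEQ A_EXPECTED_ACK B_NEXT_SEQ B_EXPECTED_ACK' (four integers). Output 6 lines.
129 7000 7000 0
258 7000 7000 0
258 7126 7126 0
258 7126 7126 258
258 7126 7126 258
258 7126 7126 258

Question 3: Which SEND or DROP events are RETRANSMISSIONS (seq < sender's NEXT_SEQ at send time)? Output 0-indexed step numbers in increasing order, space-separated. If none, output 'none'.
Answer: 3 5

Derivation:
Step 0: DROP seq=0 -> fresh
Step 1: SEND seq=129 -> fresh
Step 2: SEND seq=7000 -> fresh
Step 3: SEND seq=0 -> retransmit
Step 5: SEND seq=0 -> retransmit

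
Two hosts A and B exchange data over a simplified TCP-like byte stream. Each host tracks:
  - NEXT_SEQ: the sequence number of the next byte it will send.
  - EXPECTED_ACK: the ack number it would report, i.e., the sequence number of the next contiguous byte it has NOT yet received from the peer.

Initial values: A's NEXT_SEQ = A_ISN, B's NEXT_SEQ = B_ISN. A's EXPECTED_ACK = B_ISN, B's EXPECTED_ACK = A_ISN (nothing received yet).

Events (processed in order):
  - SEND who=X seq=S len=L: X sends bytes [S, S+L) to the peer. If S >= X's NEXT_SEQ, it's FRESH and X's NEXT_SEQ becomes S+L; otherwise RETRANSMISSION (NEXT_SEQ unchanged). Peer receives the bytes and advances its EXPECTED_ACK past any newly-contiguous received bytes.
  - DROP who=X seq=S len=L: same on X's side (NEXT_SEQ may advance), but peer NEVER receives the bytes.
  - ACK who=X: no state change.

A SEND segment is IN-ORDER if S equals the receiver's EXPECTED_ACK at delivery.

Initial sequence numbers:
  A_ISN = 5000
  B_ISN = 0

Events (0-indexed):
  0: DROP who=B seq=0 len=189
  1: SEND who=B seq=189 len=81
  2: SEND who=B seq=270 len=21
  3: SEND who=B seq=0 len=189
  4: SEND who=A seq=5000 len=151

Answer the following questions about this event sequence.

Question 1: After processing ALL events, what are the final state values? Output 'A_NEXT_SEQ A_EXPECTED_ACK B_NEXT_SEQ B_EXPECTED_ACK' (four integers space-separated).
After event 0: A_seq=5000 A_ack=0 B_seq=189 B_ack=5000
After event 1: A_seq=5000 A_ack=0 B_seq=270 B_ack=5000
After event 2: A_seq=5000 A_ack=0 B_seq=291 B_ack=5000
After event 3: A_seq=5000 A_ack=291 B_seq=291 B_ack=5000
After event 4: A_seq=5151 A_ack=291 B_seq=291 B_ack=5151

Answer: 5151 291 291 5151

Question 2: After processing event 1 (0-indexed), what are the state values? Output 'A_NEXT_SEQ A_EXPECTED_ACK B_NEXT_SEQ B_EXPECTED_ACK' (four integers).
After event 0: A_seq=5000 A_ack=0 B_seq=189 B_ack=5000
After event 1: A_seq=5000 A_ack=0 B_seq=270 B_ack=5000

5000 0 270 5000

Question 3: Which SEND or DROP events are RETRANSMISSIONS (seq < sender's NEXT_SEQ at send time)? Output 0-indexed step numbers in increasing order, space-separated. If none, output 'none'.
Answer: 3

Derivation:
Step 0: DROP seq=0 -> fresh
Step 1: SEND seq=189 -> fresh
Step 2: SEND seq=270 -> fresh
Step 3: SEND seq=0 -> retransmit
Step 4: SEND seq=5000 -> fresh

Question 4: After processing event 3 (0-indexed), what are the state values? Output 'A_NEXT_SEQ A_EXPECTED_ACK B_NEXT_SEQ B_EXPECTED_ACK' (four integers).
After event 0: A_seq=5000 A_ack=0 B_seq=189 B_ack=5000
After event 1: A_seq=5000 A_ack=0 B_seq=270 B_ack=5000
After event 2: A_seq=5000 A_ack=0 B_seq=291 B_ack=5000
After event 3: A_seq=5000 A_ack=291 B_seq=291 B_ack=5000

5000 291 291 5000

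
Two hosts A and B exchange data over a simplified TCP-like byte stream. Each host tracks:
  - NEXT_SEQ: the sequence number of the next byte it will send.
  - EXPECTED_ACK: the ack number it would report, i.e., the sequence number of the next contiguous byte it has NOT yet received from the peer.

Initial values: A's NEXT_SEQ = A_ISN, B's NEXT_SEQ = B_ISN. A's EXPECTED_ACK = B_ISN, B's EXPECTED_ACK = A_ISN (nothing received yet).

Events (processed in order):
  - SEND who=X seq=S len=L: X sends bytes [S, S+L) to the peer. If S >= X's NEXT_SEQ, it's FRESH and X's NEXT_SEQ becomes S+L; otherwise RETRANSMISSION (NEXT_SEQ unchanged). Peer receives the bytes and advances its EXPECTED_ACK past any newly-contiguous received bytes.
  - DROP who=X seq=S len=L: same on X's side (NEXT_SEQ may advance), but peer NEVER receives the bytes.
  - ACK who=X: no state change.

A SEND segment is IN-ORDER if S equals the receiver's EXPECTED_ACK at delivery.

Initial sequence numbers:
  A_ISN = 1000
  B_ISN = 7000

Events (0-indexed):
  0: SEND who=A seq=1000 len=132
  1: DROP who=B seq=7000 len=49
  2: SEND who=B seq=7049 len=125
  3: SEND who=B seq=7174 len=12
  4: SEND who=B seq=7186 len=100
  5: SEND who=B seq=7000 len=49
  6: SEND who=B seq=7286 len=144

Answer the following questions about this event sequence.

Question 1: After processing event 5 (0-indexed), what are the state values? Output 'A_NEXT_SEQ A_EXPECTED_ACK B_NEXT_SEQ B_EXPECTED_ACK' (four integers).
After event 0: A_seq=1132 A_ack=7000 B_seq=7000 B_ack=1132
After event 1: A_seq=1132 A_ack=7000 B_seq=7049 B_ack=1132
After event 2: A_seq=1132 A_ack=7000 B_seq=7174 B_ack=1132
After event 3: A_seq=1132 A_ack=7000 B_seq=7186 B_ack=1132
After event 4: A_seq=1132 A_ack=7000 B_seq=7286 B_ack=1132
After event 5: A_seq=1132 A_ack=7286 B_seq=7286 B_ack=1132

1132 7286 7286 1132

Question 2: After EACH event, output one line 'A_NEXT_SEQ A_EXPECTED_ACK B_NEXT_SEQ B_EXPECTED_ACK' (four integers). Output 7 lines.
1132 7000 7000 1132
1132 7000 7049 1132
1132 7000 7174 1132
1132 7000 7186 1132
1132 7000 7286 1132
1132 7286 7286 1132
1132 7430 7430 1132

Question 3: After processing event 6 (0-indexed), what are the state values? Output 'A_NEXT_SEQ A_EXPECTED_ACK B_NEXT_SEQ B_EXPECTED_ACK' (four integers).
After event 0: A_seq=1132 A_ack=7000 B_seq=7000 B_ack=1132
After event 1: A_seq=1132 A_ack=7000 B_seq=7049 B_ack=1132
After event 2: A_seq=1132 A_ack=7000 B_seq=7174 B_ack=1132
After event 3: A_seq=1132 A_ack=7000 B_seq=7186 B_ack=1132
After event 4: A_seq=1132 A_ack=7000 B_seq=7286 B_ack=1132
After event 5: A_seq=1132 A_ack=7286 B_seq=7286 B_ack=1132
After event 6: A_seq=1132 A_ack=7430 B_seq=7430 B_ack=1132

1132 7430 7430 1132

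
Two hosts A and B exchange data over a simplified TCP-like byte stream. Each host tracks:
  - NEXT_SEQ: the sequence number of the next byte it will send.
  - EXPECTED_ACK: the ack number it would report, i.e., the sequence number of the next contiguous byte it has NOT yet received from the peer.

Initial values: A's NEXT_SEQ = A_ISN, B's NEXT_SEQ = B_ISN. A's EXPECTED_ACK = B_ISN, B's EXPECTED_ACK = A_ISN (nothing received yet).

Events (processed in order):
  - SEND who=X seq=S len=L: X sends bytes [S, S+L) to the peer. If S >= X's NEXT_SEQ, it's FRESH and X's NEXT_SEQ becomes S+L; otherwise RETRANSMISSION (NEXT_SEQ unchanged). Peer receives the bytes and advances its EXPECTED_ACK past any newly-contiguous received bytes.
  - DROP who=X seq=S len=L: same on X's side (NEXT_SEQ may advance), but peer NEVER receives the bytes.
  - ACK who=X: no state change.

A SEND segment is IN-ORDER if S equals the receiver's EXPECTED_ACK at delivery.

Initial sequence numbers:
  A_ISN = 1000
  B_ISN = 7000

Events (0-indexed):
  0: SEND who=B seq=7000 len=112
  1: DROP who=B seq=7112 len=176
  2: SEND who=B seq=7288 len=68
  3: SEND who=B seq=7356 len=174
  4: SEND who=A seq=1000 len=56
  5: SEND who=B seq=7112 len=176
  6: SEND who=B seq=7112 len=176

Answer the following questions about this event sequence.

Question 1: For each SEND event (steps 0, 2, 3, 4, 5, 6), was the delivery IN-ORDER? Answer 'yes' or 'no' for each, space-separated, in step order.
Step 0: SEND seq=7000 -> in-order
Step 2: SEND seq=7288 -> out-of-order
Step 3: SEND seq=7356 -> out-of-order
Step 4: SEND seq=1000 -> in-order
Step 5: SEND seq=7112 -> in-order
Step 6: SEND seq=7112 -> out-of-order

Answer: yes no no yes yes no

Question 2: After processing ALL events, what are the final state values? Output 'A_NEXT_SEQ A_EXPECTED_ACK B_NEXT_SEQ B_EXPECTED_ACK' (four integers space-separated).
Answer: 1056 7530 7530 1056

Derivation:
After event 0: A_seq=1000 A_ack=7112 B_seq=7112 B_ack=1000
After event 1: A_seq=1000 A_ack=7112 B_seq=7288 B_ack=1000
After event 2: A_seq=1000 A_ack=7112 B_seq=7356 B_ack=1000
After event 3: A_seq=1000 A_ack=7112 B_seq=7530 B_ack=1000
After event 4: A_seq=1056 A_ack=7112 B_seq=7530 B_ack=1056
After event 5: A_seq=1056 A_ack=7530 B_seq=7530 B_ack=1056
After event 6: A_seq=1056 A_ack=7530 B_seq=7530 B_ack=1056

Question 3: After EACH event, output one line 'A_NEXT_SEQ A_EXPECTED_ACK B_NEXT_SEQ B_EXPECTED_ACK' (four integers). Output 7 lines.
1000 7112 7112 1000
1000 7112 7288 1000
1000 7112 7356 1000
1000 7112 7530 1000
1056 7112 7530 1056
1056 7530 7530 1056
1056 7530 7530 1056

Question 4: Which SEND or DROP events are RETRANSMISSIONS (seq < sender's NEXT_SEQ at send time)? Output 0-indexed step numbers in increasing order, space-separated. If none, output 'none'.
Answer: 5 6

Derivation:
Step 0: SEND seq=7000 -> fresh
Step 1: DROP seq=7112 -> fresh
Step 2: SEND seq=7288 -> fresh
Step 3: SEND seq=7356 -> fresh
Step 4: SEND seq=1000 -> fresh
Step 5: SEND seq=7112 -> retransmit
Step 6: SEND seq=7112 -> retransmit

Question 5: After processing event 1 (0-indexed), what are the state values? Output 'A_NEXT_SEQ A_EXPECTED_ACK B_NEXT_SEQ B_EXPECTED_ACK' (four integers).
After event 0: A_seq=1000 A_ack=7112 B_seq=7112 B_ack=1000
After event 1: A_seq=1000 A_ack=7112 B_seq=7288 B_ack=1000

1000 7112 7288 1000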